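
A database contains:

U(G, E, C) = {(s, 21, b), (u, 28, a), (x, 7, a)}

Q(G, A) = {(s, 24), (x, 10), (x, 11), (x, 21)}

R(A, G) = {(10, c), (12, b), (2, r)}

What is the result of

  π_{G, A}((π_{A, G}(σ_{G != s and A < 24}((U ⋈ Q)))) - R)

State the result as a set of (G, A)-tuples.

{(x, 10), (x, 11), (x, 21)}

U ⋈ Q (natural join on G): {(s, 21, b, 24), (x, 7, a, 10), (x, 7, a, 11), (x, 7, a, 21)}
Filtering on G != s and A < 24 leaves {(x, 7, a, 10), (x, 7, a, 11), (x, 7, a, 21)}.
π_{A, G} gives {(10, x), (11, x), (21, x)}.
Difference: {(10, x), (11, x), (21, x)} with {(10, c), (12, b), (2, r)} → {(10, x), (11, x), (21, x)}
π_{G, A} gives {(x, 10), (x, 11), (x, 21)}.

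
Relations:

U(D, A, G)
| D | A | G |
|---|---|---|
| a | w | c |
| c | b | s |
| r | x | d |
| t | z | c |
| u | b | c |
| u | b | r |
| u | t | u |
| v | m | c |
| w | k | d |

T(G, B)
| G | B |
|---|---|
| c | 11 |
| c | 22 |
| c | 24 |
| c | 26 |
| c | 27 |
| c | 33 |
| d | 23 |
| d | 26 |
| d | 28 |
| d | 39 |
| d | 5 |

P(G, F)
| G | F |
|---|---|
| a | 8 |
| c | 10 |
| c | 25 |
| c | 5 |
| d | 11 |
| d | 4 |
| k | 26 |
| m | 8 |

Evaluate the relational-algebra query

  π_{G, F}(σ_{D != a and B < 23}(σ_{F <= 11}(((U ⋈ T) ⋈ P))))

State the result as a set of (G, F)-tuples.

{(c, 10), (c, 5), (d, 11), (d, 4)}

U ⋈ T (natural join on G): {(a, w, c, 11), (a, w, c, 22), (a, w, c, 24), (a, w, c, 26), (a, w, c, 27), (a, w, c, 33), (r, x, d, 23), (r, x, d, 26), (r, x, d, 28), (r, x, d, 39), (r, x, d, 5), (t, z, c, 11), (t, z, c, 22), (t, z, c, 24), (t, z, c, 26), (t, z, c, 27), (t, z, c, 33), (u, b, c, 11), (u, b, c, 22), (u, b, c, 24), (u, b, c, 26), (u, b, c, 27), (u, b, c, 33), (v, m, c, 11), (v, m, c, 22), (v, m, c, 24), (v, m, c, 26), (v, m, c, 27), (v, m, c, 33), (w, k, d, 23), (w, k, d, 26), (w, k, d, 28), (w, k, d, 39), (w, k, d, 5)}
(U ⋈ T) ⋈ P (natural join on G): {(a, w, c, 11, 10), (a, w, c, 11, 25), (a, w, c, 11, 5), (a, w, c, 22, 10), (a, w, c, 22, 25), (a, w, c, 22, 5), (a, w, c, 24, 10), (a, w, c, 24, 25), (a, w, c, 24, 5), (a, w, c, 26, 10), (a, w, c, 26, 25), (a, w, c, 26, 5), (a, w, c, 27, 10), (a, w, c, 27, 25), (a, w, c, 27, 5), (a, w, c, 33, 10), (a, w, c, 33, 25), (a, w, c, 33, 5), (r, x, d, 23, 11), (r, x, d, 23, 4), (r, x, d, 26, 11), (r, x, d, 26, 4), (r, x, d, 28, 11), (r, x, d, 28, 4), (r, x, d, 39, 11), (r, x, d, 39, 4), (r, x, d, 5, 11), (r, x, d, 5, 4), (t, z, c, 11, 10), (t, z, c, 11, 25), (t, z, c, 11, 5), (t, z, c, 22, 10), (t, z, c, 22, 25), (t, z, c, 22, 5), (t, z, c, 24, 10), (t, z, c, 24, 25), (t, z, c, 24, 5), (t, z, c, 26, 10), (t, z, c, 26, 25), (t, z, c, 26, 5), (t, z, c, 27, 10), (t, z, c, 27, 25), (t, z, c, 27, 5), (t, z, c, 33, 10), (t, z, c, 33, 25), (t, z, c, 33, 5), (u, b, c, 11, 10), (u, b, c, 11, 25), (u, b, c, 11, 5), (u, b, c, 22, 10), (u, b, c, 22, 25), (u, b, c, 22, 5), (u, b, c, 24, 10), (u, b, c, 24, 25), (u, b, c, 24, 5), (u, b, c, 26, 10), (u, b, c, 26, 25), (u, b, c, 26, 5), (u, b, c, 27, 10), (u, b, c, 27, 25), (u, b, c, 27, 5), (u, b, c, 33, 10), (u, b, c, 33, 25), (u, b, c, 33, 5), (v, m, c, 11, 10), (v, m, c, 11, 25), (v, m, c, 11, 5), (v, m, c, 22, 10), (v, m, c, 22, 25), (v, m, c, 22, 5), (v, m, c, 24, 10), (v, m, c, 24, 25), (v, m, c, 24, 5), (v, m, c, 26, 10), (v, m, c, 26, 25), (v, m, c, 26, 5), (v, m, c, 27, 10), (v, m, c, 27, 25), (v, m, c, 27, 5), (v, m, c, 33, 10), (v, m, c, 33, 25), (v, m, c, 33, 5), (w, k, d, 23, 11), (w, k, d, 23, 4), (w, k, d, 26, 11), (w, k, d, 26, 4), (w, k, d, 28, 11), (w, k, d, 28, 4), (w, k, d, 39, 11), (w, k, d, 39, 4), (w, k, d, 5, 11), (w, k, d, 5, 4)}
Selection F <= 11: {(a, w, c, 11, 10), (a, w, c, 11, 5), (a, w, c, 22, 10), (a, w, c, 22, 5), (a, w, c, 24, 10), (a, w, c, 24, 5), (a, w, c, 26, 10), (a, w, c, 26, 5), (a, w, c, 27, 10), (a, w, c, 27, 5), (a, w, c, 33, 10), (a, w, c, 33, 5), (r, x, d, 23, 11), (r, x, d, 23, 4), (r, x, d, 26, 11), (r, x, d, 26, 4), (r, x, d, 28, 11), (r, x, d, 28, 4), (r, x, d, 39, 11), (r, x, d, 39, 4), (r, x, d, 5, 11), (r, x, d, 5, 4), (t, z, c, 11, 10), (t, z, c, 11, 5), (t, z, c, 22, 10), (t, z, c, 22, 5), (t, z, c, 24, 10), (t, z, c, 24, 5), (t, z, c, 26, 10), (t, z, c, 26, 5), (t, z, c, 27, 10), (t, z, c, 27, 5), (t, z, c, 33, 10), (t, z, c, 33, 5), (u, b, c, 11, 10), (u, b, c, 11, 5), (u, b, c, 22, 10), (u, b, c, 22, 5), (u, b, c, 24, 10), (u, b, c, 24, 5), (u, b, c, 26, 10), (u, b, c, 26, 5), (u, b, c, 27, 10), (u, b, c, 27, 5), (u, b, c, 33, 10), (u, b, c, 33, 5), (v, m, c, 11, 10), (v, m, c, 11, 5), (v, m, c, 22, 10), (v, m, c, 22, 5), (v, m, c, 24, 10), (v, m, c, 24, 5), (v, m, c, 26, 10), (v, m, c, 26, 5), (v, m, c, 27, 10), (v, m, c, 27, 5), (v, m, c, 33, 10), (v, m, c, 33, 5), (w, k, d, 23, 11), (w, k, d, 23, 4), (w, k, d, 26, 11), (w, k, d, 26, 4), (w, k, d, 28, 11), (w, k, d, 28, 4), (w, k, d, 39, 11), (w, k, d, 39, 4), (w, k, d, 5, 11), (w, k, d, 5, 4)}
Selection D != a and B < 23: {(r, x, d, 5, 11), (r, x, d, 5, 4), (t, z, c, 11, 10), (t, z, c, 11, 5), (t, z, c, 22, 10), (t, z, c, 22, 5), (u, b, c, 11, 10), (u, b, c, 11, 5), (u, b, c, 22, 10), (u, b, c, 22, 5), (v, m, c, 11, 10), (v, m, c, 11, 5), (v, m, c, 22, 10), (v, m, c, 22, 5), (w, k, d, 5, 11), (w, k, d, 5, 4)}
Projecting to G, F (12 duplicate(s) eliminated): {(c, 10), (c, 5), (d, 11), (d, 4)}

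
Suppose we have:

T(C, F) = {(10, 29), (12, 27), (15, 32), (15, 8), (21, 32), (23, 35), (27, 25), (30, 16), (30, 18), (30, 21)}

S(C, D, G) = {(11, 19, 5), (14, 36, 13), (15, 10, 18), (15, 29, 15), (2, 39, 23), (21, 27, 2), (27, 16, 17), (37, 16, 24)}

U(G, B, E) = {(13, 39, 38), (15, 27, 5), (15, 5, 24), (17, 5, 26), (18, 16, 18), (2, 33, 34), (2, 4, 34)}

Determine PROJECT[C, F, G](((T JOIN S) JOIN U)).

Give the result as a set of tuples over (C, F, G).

Natural join on C: {(15, 32, 10, 18), (15, 32, 29, 15), (15, 8, 10, 18), (15, 8, 29, 15), (21, 32, 27, 2), (27, 25, 16, 17)}
Natural join on G: {(15, 32, 10, 18, 16, 18), (15, 32, 29, 15, 27, 5), (15, 32, 29, 15, 5, 24), (15, 8, 10, 18, 16, 18), (15, 8, 29, 15, 27, 5), (15, 8, 29, 15, 5, 24), (21, 32, 27, 2, 33, 34), (21, 32, 27, 2, 4, 34), (27, 25, 16, 17, 5, 26)}
Projecting to C, F, G (3 duplicate(s) eliminated): {(15, 32, 15), (15, 32, 18), (15, 8, 15), (15, 8, 18), (21, 32, 2), (27, 25, 17)}

{(15, 32, 15), (15, 32, 18), (15, 8, 15), (15, 8, 18), (21, 32, 2), (27, 25, 17)}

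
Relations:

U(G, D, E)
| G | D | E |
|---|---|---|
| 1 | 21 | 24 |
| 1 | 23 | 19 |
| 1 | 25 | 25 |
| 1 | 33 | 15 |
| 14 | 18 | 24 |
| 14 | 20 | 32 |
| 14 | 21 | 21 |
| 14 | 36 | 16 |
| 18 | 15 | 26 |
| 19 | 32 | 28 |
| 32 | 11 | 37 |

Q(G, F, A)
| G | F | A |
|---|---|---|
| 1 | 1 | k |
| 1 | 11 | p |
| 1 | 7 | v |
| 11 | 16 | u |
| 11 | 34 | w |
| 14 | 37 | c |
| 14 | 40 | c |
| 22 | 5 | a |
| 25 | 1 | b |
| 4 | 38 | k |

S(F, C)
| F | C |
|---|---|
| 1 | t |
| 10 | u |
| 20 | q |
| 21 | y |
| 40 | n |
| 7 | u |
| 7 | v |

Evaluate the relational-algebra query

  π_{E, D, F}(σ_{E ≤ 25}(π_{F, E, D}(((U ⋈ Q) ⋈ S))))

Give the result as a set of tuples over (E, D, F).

Natural join on G: {(1, 21, 24, 1, k), (1, 21, 24, 11, p), (1, 21, 24, 7, v), (1, 23, 19, 1, k), (1, 23, 19, 11, p), (1, 23, 19, 7, v), (1, 25, 25, 1, k), (1, 25, 25, 11, p), (1, 25, 25, 7, v), (1, 33, 15, 1, k), (1, 33, 15, 11, p), (1, 33, 15, 7, v), (14, 18, 24, 37, c), (14, 18, 24, 40, c), (14, 20, 32, 37, c), (14, 20, 32, 40, c), (14, 21, 21, 37, c), (14, 21, 21, 40, c), (14, 36, 16, 37, c), (14, 36, 16, 40, c)}
Natural join on F: {(1, 21, 24, 1, k, t), (1, 21, 24, 7, v, u), (1, 21, 24, 7, v, v), (1, 23, 19, 1, k, t), (1, 23, 19, 7, v, u), (1, 23, 19, 7, v, v), (1, 25, 25, 1, k, t), (1, 25, 25, 7, v, u), (1, 25, 25, 7, v, v), (1, 33, 15, 1, k, t), (1, 33, 15, 7, v, u), (1, 33, 15, 7, v, v), (14, 18, 24, 40, c, n), (14, 20, 32, 40, c, n), (14, 21, 21, 40, c, n), (14, 36, 16, 40, c, n)}
Keep only column(s) F, E, D (4 duplicate(s) eliminated): {(1, 15, 33), (1, 19, 23), (1, 24, 21), (1, 25, 25), (40, 16, 36), (40, 21, 21), (40, 24, 18), (40, 32, 20), (7, 15, 33), (7, 19, 23), (7, 24, 21), (7, 25, 25)}
σ[E ≤ 25]: keep tuples satisfying E ≤ 25 → {(1, 15, 33), (1, 19, 23), (1, 24, 21), (1, 25, 25), (40, 16, 36), (40, 21, 21), (40, 24, 18), (7, 15, 33), (7, 19, 23), (7, 24, 21), (7, 25, 25)}
Keep only column(s) E, D, F: {(15, 33, 1), (15, 33, 7), (16, 36, 40), (19, 23, 1), (19, 23, 7), (21, 21, 40), (24, 18, 40), (24, 21, 1), (24, 21, 7), (25, 25, 1), (25, 25, 7)}

{(15, 33, 1), (15, 33, 7), (16, 36, 40), (19, 23, 1), (19, 23, 7), (21, 21, 40), (24, 18, 40), (24, 21, 1), (24, 21, 7), (25, 25, 1), (25, 25, 7)}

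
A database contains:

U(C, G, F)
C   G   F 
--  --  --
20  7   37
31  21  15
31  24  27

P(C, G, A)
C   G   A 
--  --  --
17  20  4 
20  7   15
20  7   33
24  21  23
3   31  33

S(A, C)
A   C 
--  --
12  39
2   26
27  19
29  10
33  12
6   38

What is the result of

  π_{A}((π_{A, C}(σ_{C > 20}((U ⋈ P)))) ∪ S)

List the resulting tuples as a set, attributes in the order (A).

{12, 2, 27, 29, 33, 6}

Natural join on C, G: {(20, 7, 37, 15), (20, 7, 37, 33)}
Selection C > 20: {}
Keep only column(s) A, C: {}
Union: {} with {(12, 39), (2, 26), (27, 19), (29, 10), (33, 12), (6, 38)} → {(12, 39), (2, 26), (27, 19), (29, 10), (33, 12), (6, 38)}
Keep only column(s) A: {12, 2, 27, 29, 33, 6}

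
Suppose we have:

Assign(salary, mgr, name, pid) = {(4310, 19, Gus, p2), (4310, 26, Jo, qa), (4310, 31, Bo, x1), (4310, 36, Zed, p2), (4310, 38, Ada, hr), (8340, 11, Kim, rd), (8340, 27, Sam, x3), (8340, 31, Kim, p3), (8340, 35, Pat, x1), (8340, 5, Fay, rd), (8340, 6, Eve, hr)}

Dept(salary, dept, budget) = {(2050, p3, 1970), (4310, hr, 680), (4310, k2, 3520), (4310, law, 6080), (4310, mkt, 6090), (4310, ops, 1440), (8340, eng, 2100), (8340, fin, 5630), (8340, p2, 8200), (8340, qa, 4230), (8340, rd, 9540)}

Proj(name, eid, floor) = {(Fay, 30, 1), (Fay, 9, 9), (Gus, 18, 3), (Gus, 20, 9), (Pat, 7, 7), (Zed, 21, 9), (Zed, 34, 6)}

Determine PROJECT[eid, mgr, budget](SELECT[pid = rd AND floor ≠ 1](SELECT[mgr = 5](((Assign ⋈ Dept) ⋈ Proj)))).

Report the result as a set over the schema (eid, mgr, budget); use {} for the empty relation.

Joining Assign and Dept on salary yields {(4310, 19, Gus, p2, hr, 680), (4310, 19, Gus, p2, k2, 3520), (4310, 19, Gus, p2, law, 6080), (4310, 19, Gus, p2, mkt, 6090), (4310, 19, Gus, p2, ops, 1440), (4310, 26, Jo, qa, hr, 680), (4310, 26, Jo, qa, k2, 3520), (4310, 26, Jo, qa, law, 6080), (4310, 26, Jo, qa, mkt, 6090), (4310, 26, Jo, qa, ops, 1440), (4310, 31, Bo, x1, hr, 680), (4310, 31, Bo, x1, k2, 3520), (4310, 31, Bo, x1, law, 6080), (4310, 31, Bo, x1, mkt, 6090), (4310, 31, Bo, x1, ops, 1440), (4310, 36, Zed, p2, hr, 680), (4310, 36, Zed, p2, k2, 3520), (4310, 36, Zed, p2, law, 6080), (4310, 36, Zed, p2, mkt, 6090), (4310, 36, Zed, p2, ops, 1440), (4310, 38, Ada, hr, hr, 680), (4310, 38, Ada, hr, k2, 3520), (4310, 38, Ada, hr, law, 6080), (4310, 38, Ada, hr, mkt, 6090), (4310, 38, Ada, hr, ops, 1440), (8340, 11, Kim, rd, eng, 2100), (8340, 11, Kim, rd, fin, 5630), (8340, 11, Kim, rd, p2, 8200), (8340, 11, Kim, rd, qa, 4230), (8340, 11, Kim, rd, rd, 9540), (8340, 27, Sam, x3, eng, 2100), (8340, 27, Sam, x3, fin, 5630), (8340, 27, Sam, x3, p2, 8200), (8340, 27, Sam, x3, qa, 4230), (8340, 27, Sam, x3, rd, 9540), (8340, 31, Kim, p3, eng, 2100), (8340, 31, Kim, p3, fin, 5630), (8340, 31, Kim, p3, p2, 8200), (8340, 31, Kim, p3, qa, 4230), (8340, 31, Kim, p3, rd, 9540), (8340, 35, Pat, x1, eng, 2100), (8340, 35, Pat, x1, fin, 5630), (8340, 35, Pat, x1, p2, 8200), (8340, 35, Pat, x1, qa, 4230), (8340, 35, Pat, x1, rd, 9540), (8340, 5, Fay, rd, eng, 2100), (8340, 5, Fay, rd, fin, 5630), (8340, 5, Fay, rd, p2, 8200), (8340, 5, Fay, rd, qa, 4230), (8340, 5, Fay, rd, rd, 9540), (8340, 6, Eve, hr, eng, 2100), (8340, 6, Eve, hr, fin, 5630), (8340, 6, Eve, hr, p2, 8200), (8340, 6, Eve, hr, qa, 4230), (8340, 6, Eve, hr, rd, 9540)}.
Joining (Assign ⋈ Dept) and Proj on name yields {(4310, 19, Gus, p2, hr, 680, 18, 3), (4310, 19, Gus, p2, hr, 680, 20, 9), (4310, 19, Gus, p2, k2, 3520, 18, 3), (4310, 19, Gus, p2, k2, 3520, 20, 9), (4310, 19, Gus, p2, law, 6080, 18, 3), (4310, 19, Gus, p2, law, 6080, 20, 9), (4310, 19, Gus, p2, mkt, 6090, 18, 3), (4310, 19, Gus, p2, mkt, 6090, 20, 9), (4310, 19, Gus, p2, ops, 1440, 18, 3), (4310, 19, Gus, p2, ops, 1440, 20, 9), (4310, 36, Zed, p2, hr, 680, 21, 9), (4310, 36, Zed, p2, hr, 680, 34, 6), (4310, 36, Zed, p2, k2, 3520, 21, 9), (4310, 36, Zed, p2, k2, 3520, 34, 6), (4310, 36, Zed, p2, law, 6080, 21, 9), (4310, 36, Zed, p2, law, 6080, 34, 6), (4310, 36, Zed, p2, mkt, 6090, 21, 9), (4310, 36, Zed, p2, mkt, 6090, 34, 6), (4310, 36, Zed, p2, ops, 1440, 21, 9), (4310, 36, Zed, p2, ops, 1440, 34, 6), (8340, 35, Pat, x1, eng, 2100, 7, 7), (8340, 35, Pat, x1, fin, 5630, 7, 7), (8340, 35, Pat, x1, p2, 8200, 7, 7), (8340, 35, Pat, x1, qa, 4230, 7, 7), (8340, 35, Pat, x1, rd, 9540, 7, 7), (8340, 5, Fay, rd, eng, 2100, 30, 1), (8340, 5, Fay, rd, eng, 2100, 9, 9), (8340, 5, Fay, rd, fin, 5630, 30, 1), (8340, 5, Fay, rd, fin, 5630, 9, 9), (8340, 5, Fay, rd, p2, 8200, 30, 1), (8340, 5, Fay, rd, p2, 8200, 9, 9), (8340, 5, Fay, rd, qa, 4230, 30, 1), (8340, 5, Fay, rd, qa, 4230, 9, 9), (8340, 5, Fay, rd, rd, 9540, 30, 1), (8340, 5, Fay, rd, rd, 9540, 9, 9)}.
σ[mgr = 5]: keep tuples satisfying mgr = 5 → {(8340, 5, Fay, rd, eng, 2100, 30, 1), (8340, 5, Fay, rd, eng, 2100, 9, 9), (8340, 5, Fay, rd, fin, 5630, 30, 1), (8340, 5, Fay, rd, fin, 5630, 9, 9), (8340, 5, Fay, rd, p2, 8200, 30, 1), (8340, 5, Fay, rd, p2, 8200, 9, 9), (8340, 5, Fay, rd, qa, 4230, 30, 1), (8340, 5, Fay, rd, qa, 4230, 9, 9), (8340, 5, Fay, rd, rd, 9540, 30, 1), (8340, 5, Fay, rd, rd, 9540, 9, 9)}
σ[pid = rd AND floor ≠ 1]: keep tuples satisfying pid = rd AND floor ≠ 1 → {(8340, 5, Fay, rd, eng, 2100, 9, 9), (8340, 5, Fay, rd, fin, 5630, 9, 9), (8340, 5, Fay, rd, p2, 8200, 9, 9), (8340, 5, Fay, rd, qa, 4230, 9, 9), (8340, 5, Fay, rd, rd, 9540, 9, 9)}
π[eid, mgr, budget]: project onto (eid, mgr, budget) → {(9, 5, 2100), (9, 5, 4230), (9, 5, 5630), (9, 5, 8200), (9, 5, 9540)}

{(9, 5, 2100), (9, 5, 4230), (9, 5, 5630), (9, 5, 8200), (9, 5, 9540)}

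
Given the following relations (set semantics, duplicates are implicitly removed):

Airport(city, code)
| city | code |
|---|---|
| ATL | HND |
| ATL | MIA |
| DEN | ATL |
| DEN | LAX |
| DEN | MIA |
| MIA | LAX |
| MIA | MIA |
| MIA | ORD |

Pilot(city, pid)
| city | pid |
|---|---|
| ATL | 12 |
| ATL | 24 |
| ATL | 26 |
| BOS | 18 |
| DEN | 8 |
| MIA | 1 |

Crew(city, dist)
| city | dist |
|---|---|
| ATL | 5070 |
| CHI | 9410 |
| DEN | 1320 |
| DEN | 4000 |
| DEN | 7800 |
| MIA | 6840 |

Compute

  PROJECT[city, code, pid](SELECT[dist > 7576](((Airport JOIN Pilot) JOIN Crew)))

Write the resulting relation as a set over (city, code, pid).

Joining Airport and Pilot on city yields {(ATL, HND, 12), (ATL, HND, 24), (ATL, HND, 26), (ATL, MIA, 12), (ATL, MIA, 24), (ATL, MIA, 26), (DEN, ATL, 8), (DEN, LAX, 8), (DEN, MIA, 8), (MIA, LAX, 1), (MIA, MIA, 1), (MIA, ORD, 1)}.
Joining (Airport JOIN Pilot) and Crew on city yields {(ATL, HND, 12, 5070), (ATL, HND, 24, 5070), (ATL, HND, 26, 5070), (ATL, MIA, 12, 5070), (ATL, MIA, 24, 5070), (ATL, MIA, 26, 5070), (DEN, ATL, 8, 1320), (DEN, ATL, 8, 4000), (DEN, ATL, 8, 7800), (DEN, LAX, 8, 1320), (DEN, LAX, 8, 4000), (DEN, LAX, 8, 7800), (DEN, MIA, 8, 1320), (DEN, MIA, 8, 4000), (DEN, MIA, 8, 7800), (MIA, LAX, 1, 6840), (MIA, MIA, 1, 6840), (MIA, ORD, 1, 6840)}.
Apply σ_{dist > 7576}; surviving tuples: {(DEN, ATL, 8, 7800), (DEN, LAX, 8, 7800), (DEN, MIA, 8, 7800)}
Projecting to city, code, pid: {(DEN, ATL, 8), (DEN, LAX, 8), (DEN, MIA, 8)}

{(DEN, ATL, 8), (DEN, LAX, 8), (DEN, MIA, 8)}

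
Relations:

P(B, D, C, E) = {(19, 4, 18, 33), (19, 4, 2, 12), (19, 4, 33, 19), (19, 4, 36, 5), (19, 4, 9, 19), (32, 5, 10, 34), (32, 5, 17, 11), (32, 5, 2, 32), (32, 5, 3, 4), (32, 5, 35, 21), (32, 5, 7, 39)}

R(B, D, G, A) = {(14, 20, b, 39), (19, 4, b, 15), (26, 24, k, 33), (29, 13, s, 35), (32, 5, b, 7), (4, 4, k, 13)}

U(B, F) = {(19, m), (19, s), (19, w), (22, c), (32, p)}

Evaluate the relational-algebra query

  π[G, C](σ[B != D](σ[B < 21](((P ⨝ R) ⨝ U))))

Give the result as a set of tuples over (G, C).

Joining P and R on B, D yields {(19, 4, 18, 33, b, 15), (19, 4, 2, 12, b, 15), (19, 4, 33, 19, b, 15), (19, 4, 36, 5, b, 15), (19, 4, 9, 19, b, 15), (32, 5, 10, 34, b, 7), (32, 5, 17, 11, b, 7), (32, 5, 2, 32, b, 7), (32, 5, 3, 4, b, 7), (32, 5, 35, 21, b, 7), (32, 5, 7, 39, b, 7)}.
Joining (P ⨝ R) and U on B yields {(19, 4, 18, 33, b, 15, m), (19, 4, 18, 33, b, 15, s), (19, 4, 18, 33, b, 15, w), (19, 4, 2, 12, b, 15, m), (19, 4, 2, 12, b, 15, s), (19, 4, 2, 12, b, 15, w), (19, 4, 33, 19, b, 15, m), (19, 4, 33, 19, b, 15, s), (19, 4, 33, 19, b, 15, w), (19, 4, 36, 5, b, 15, m), (19, 4, 36, 5, b, 15, s), (19, 4, 36, 5, b, 15, w), (19, 4, 9, 19, b, 15, m), (19, 4, 9, 19, b, 15, s), (19, 4, 9, 19, b, 15, w), (32, 5, 10, 34, b, 7, p), (32, 5, 17, 11, b, 7, p), (32, 5, 2, 32, b, 7, p), (32, 5, 3, 4, b, 7, p), (32, 5, 35, 21, b, 7, p), (32, 5, 7, 39, b, 7, p)}.
Apply σ_{B < 21}; surviving tuples: {(19, 4, 18, 33, b, 15, m), (19, 4, 18, 33, b, 15, s), (19, 4, 18, 33, b, 15, w), (19, 4, 2, 12, b, 15, m), (19, 4, 2, 12, b, 15, s), (19, 4, 2, 12, b, 15, w), (19, 4, 33, 19, b, 15, m), (19, 4, 33, 19, b, 15, s), (19, 4, 33, 19, b, 15, w), (19, 4, 36, 5, b, 15, m), (19, 4, 36, 5, b, 15, s), (19, 4, 36, 5, b, 15, w), (19, 4, 9, 19, b, 15, m), (19, 4, 9, 19, b, 15, s), (19, 4, 9, 19, b, 15, w)}
Apply σ_{B != D}; surviving tuples: {(19, 4, 18, 33, b, 15, m), (19, 4, 18, 33, b, 15, s), (19, 4, 18, 33, b, 15, w), (19, 4, 2, 12, b, 15, m), (19, 4, 2, 12, b, 15, s), (19, 4, 2, 12, b, 15, w), (19, 4, 33, 19, b, 15, m), (19, 4, 33, 19, b, 15, s), (19, 4, 33, 19, b, 15, w), (19, 4, 36, 5, b, 15, m), (19, 4, 36, 5, b, 15, s), (19, 4, 36, 5, b, 15, w), (19, 4, 9, 19, b, 15, m), (19, 4, 9, 19, b, 15, s), (19, 4, 9, 19, b, 15, w)}
π[G, C]: project onto (G, C) (10 duplicate(s) eliminated) → {(b, 18), (b, 2), (b, 33), (b, 36), (b, 9)}

{(b, 18), (b, 2), (b, 33), (b, 36), (b, 9)}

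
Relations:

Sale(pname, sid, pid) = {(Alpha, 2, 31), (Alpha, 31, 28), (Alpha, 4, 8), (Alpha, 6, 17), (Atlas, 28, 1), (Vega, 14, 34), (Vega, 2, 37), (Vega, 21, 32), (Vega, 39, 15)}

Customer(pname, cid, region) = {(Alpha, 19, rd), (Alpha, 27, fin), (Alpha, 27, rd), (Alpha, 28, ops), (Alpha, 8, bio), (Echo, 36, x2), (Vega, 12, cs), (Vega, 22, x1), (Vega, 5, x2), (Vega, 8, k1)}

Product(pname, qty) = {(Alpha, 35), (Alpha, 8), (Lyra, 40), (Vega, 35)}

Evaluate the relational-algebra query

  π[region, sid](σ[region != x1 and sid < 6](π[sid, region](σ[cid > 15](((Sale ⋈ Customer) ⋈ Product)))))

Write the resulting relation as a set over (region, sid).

Natural join on pname: {(Alpha, 2, 31, 19, rd), (Alpha, 2, 31, 27, fin), (Alpha, 2, 31, 27, rd), (Alpha, 2, 31, 28, ops), (Alpha, 2, 31, 8, bio), (Alpha, 31, 28, 19, rd), (Alpha, 31, 28, 27, fin), (Alpha, 31, 28, 27, rd), (Alpha, 31, 28, 28, ops), (Alpha, 31, 28, 8, bio), (Alpha, 4, 8, 19, rd), (Alpha, 4, 8, 27, fin), (Alpha, 4, 8, 27, rd), (Alpha, 4, 8, 28, ops), (Alpha, 4, 8, 8, bio), (Alpha, 6, 17, 19, rd), (Alpha, 6, 17, 27, fin), (Alpha, 6, 17, 27, rd), (Alpha, 6, 17, 28, ops), (Alpha, 6, 17, 8, bio), (Vega, 14, 34, 12, cs), (Vega, 14, 34, 22, x1), (Vega, 14, 34, 5, x2), (Vega, 14, 34, 8, k1), (Vega, 2, 37, 12, cs), (Vega, 2, 37, 22, x1), (Vega, 2, 37, 5, x2), (Vega, 2, 37, 8, k1), (Vega, 21, 32, 12, cs), (Vega, 21, 32, 22, x1), (Vega, 21, 32, 5, x2), (Vega, 21, 32, 8, k1), (Vega, 39, 15, 12, cs), (Vega, 39, 15, 22, x1), (Vega, 39, 15, 5, x2), (Vega, 39, 15, 8, k1)}
Natural join on pname: {(Alpha, 2, 31, 19, rd, 35), (Alpha, 2, 31, 19, rd, 8), (Alpha, 2, 31, 27, fin, 35), (Alpha, 2, 31, 27, fin, 8), (Alpha, 2, 31, 27, rd, 35), (Alpha, 2, 31, 27, rd, 8), (Alpha, 2, 31, 28, ops, 35), (Alpha, 2, 31, 28, ops, 8), (Alpha, 2, 31, 8, bio, 35), (Alpha, 2, 31, 8, bio, 8), (Alpha, 31, 28, 19, rd, 35), (Alpha, 31, 28, 19, rd, 8), (Alpha, 31, 28, 27, fin, 35), (Alpha, 31, 28, 27, fin, 8), (Alpha, 31, 28, 27, rd, 35), (Alpha, 31, 28, 27, rd, 8), (Alpha, 31, 28, 28, ops, 35), (Alpha, 31, 28, 28, ops, 8), (Alpha, 31, 28, 8, bio, 35), (Alpha, 31, 28, 8, bio, 8), (Alpha, 4, 8, 19, rd, 35), (Alpha, 4, 8, 19, rd, 8), (Alpha, 4, 8, 27, fin, 35), (Alpha, 4, 8, 27, fin, 8), (Alpha, 4, 8, 27, rd, 35), (Alpha, 4, 8, 27, rd, 8), (Alpha, 4, 8, 28, ops, 35), (Alpha, 4, 8, 28, ops, 8), (Alpha, 4, 8, 8, bio, 35), (Alpha, 4, 8, 8, bio, 8), (Alpha, 6, 17, 19, rd, 35), (Alpha, 6, 17, 19, rd, 8), (Alpha, 6, 17, 27, fin, 35), (Alpha, 6, 17, 27, fin, 8), (Alpha, 6, 17, 27, rd, 35), (Alpha, 6, 17, 27, rd, 8), (Alpha, 6, 17, 28, ops, 35), (Alpha, 6, 17, 28, ops, 8), (Alpha, 6, 17, 8, bio, 35), (Alpha, 6, 17, 8, bio, 8), (Vega, 14, 34, 12, cs, 35), (Vega, 14, 34, 22, x1, 35), (Vega, 14, 34, 5, x2, 35), (Vega, 14, 34, 8, k1, 35), (Vega, 2, 37, 12, cs, 35), (Vega, 2, 37, 22, x1, 35), (Vega, 2, 37, 5, x2, 35), (Vega, 2, 37, 8, k1, 35), (Vega, 21, 32, 12, cs, 35), (Vega, 21, 32, 22, x1, 35), (Vega, 21, 32, 5, x2, 35), (Vega, 21, 32, 8, k1, 35), (Vega, 39, 15, 12, cs, 35), (Vega, 39, 15, 22, x1, 35), (Vega, 39, 15, 5, x2, 35), (Vega, 39, 15, 8, k1, 35)}
Filtering on cid > 15 leaves {(Alpha, 2, 31, 19, rd, 35), (Alpha, 2, 31, 19, rd, 8), (Alpha, 2, 31, 27, fin, 35), (Alpha, 2, 31, 27, fin, 8), (Alpha, 2, 31, 27, rd, 35), (Alpha, 2, 31, 27, rd, 8), (Alpha, 2, 31, 28, ops, 35), (Alpha, 2, 31, 28, ops, 8), (Alpha, 31, 28, 19, rd, 35), (Alpha, 31, 28, 19, rd, 8), (Alpha, 31, 28, 27, fin, 35), (Alpha, 31, 28, 27, fin, 8), (Alpha, 31, 28, 27, rd, 35), (Alpha, 31, 28, 27, rd, 8), (Alpha, 31, 28, 28, ops, 35), (Alpha, 31, 28, 28, ops, 8), (Alpha, 4, 8, 19, rd, 35), (Alpha, 4, 8, 19, rd, 8), (Alpha, 4, 8, 27, fin, 35), (Alpha, 4, 8, 27, fin, 8), (Alpha, 4, 8, 27, rd, 35), (Alpha, 4, 8, 27, rd, 8), (Alpha, 4, 8, 28, ops, 35), (Alpha, 4, 8, 28, ops, 8), (Alpha, 6, 17, 19, rd, 35), (Alpha, 6, 17, 19, rd, 8), (Alpha, 6, 17, 27, fin, 35), (Alpha, 6, 17, 27, fin, 8), (Alpha, 6, 17, 27, rd, 35), (Alpha, 6, 17, 27, rd, 8), (Alpha, 6, 17, 28, ops, 35), (Alpha, 6, 17, 28, ops, 8), (Vega, 14, 34, 22, x1, 35), (Vega, 2, 37, 22, x1, 35), (Vega, 21, 32, 22, x1, 35), (Vega, 39, 15, 22, x1, 35)}.
Projecting to sid, region (20 duplicate(s) eliminated): {(14, x1), (2, fin), (2, ops), (2, rd), (2, x1), (21, x1), (31, fin), (31, ops), (31, rd), (39, x1), (4, fin), (4, ops), (4, rd), (6, fin), (6, ops), (6, rd)}
Filtering on region != x1 and sid < 6 leaves {(2, fin), (2, ops), (2, rd), (4, fin), (4, ops), (4, rd)}.
Projecting to region, sid: {(fin, 2), (fin, 4), (ops, 2), (ops, 4), (rd, 2), (rd, 4)}

{(fin, 2), (fin, 4), (ops, 2), (ops, 4), (rd, 2), (rd, 4)}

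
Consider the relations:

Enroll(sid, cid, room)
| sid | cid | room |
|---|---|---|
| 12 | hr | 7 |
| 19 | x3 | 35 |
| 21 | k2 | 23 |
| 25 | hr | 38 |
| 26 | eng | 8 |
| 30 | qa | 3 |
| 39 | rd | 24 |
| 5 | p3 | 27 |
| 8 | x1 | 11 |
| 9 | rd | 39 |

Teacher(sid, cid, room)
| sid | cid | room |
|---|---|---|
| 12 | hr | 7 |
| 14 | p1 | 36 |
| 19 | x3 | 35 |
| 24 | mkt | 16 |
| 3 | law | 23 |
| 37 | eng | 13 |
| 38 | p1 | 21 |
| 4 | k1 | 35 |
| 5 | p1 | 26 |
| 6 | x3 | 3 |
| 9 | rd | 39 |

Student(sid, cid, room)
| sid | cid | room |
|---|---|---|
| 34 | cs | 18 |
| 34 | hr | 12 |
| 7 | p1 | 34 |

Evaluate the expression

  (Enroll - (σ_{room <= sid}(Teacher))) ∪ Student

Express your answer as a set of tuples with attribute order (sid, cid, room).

Filtering on room <= sid leaves {(12, hr, 7), (24, mkt, 16), (37, eng, 13), (38, p1, 21), (6, x3, 3)}.
Set difference of the two operands is {(19, x3, 35), (21, k2, 23), (25, hr, 38), (26, eng, 8), (30, qa, 3), (39, rd, 24), (5, p3, 27), (8, x1, 11), (9, rd, 39)}.
Set union of the two operands is {(19, x3, 35), (21, k2, 23), (25, hr, 38), (26, eng, 8), (30, qa, 3), (34, cs, 18), (34, hr, 12), (39, rd, 24), (5, p3, 27), (7, p1, 34), (8, x1, 11), (9, rd, 39)}.

{(19, x3, 35), (21, k2, 23), (25, hr, 38), (26, eng, 8), (30, qa, 3), (34, cs, 18), (34, hr, 12), (39, rd, 24), (5, p3, 27), (7, p1, 34), (8, x1, 11), (9, rd, 39)}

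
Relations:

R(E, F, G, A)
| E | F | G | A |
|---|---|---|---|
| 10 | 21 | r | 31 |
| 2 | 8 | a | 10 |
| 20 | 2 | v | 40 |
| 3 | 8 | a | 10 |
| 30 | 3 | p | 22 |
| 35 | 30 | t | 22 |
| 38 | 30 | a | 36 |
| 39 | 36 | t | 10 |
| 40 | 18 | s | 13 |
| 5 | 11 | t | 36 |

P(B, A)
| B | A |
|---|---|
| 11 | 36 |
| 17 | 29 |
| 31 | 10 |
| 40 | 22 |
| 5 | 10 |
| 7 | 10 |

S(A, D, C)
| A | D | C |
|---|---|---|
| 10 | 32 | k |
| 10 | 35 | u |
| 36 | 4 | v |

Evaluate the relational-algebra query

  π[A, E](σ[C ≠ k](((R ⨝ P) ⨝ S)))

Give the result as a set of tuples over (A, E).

Natural join on A: {(2, 8, a, 10, 31), (2, 8, a, 10, 5), (2, 8, a, 10, 7), (3, 8, a, 10, 31), (3, 8, a, 10, 5), (3, 8, a, 10, 7), (30, 3, p, 22, 40), (35, 30, t, 22, 40), (38, 30, a, 36, 11), (39, 36, t, 10, 31), (39, 36, t, 10, 5), (39, 36, t, 10, 7), (5, 11, t, 36, 11)}
Natural join on A: {(2, 8, a, 10, 31, 32, k), (2, 8, a, 10, 31, 35, u), (2, 8, a, 10, 5, 32, k), (2, 8, a, 10, 5, 35, u), (2, 8, a, 10, 7, 32, k), (2, 8, a, 10, 7, 35, u), (3, 8, a, 10, 31, 32, k), (3, 8, a, 10, 31, 35, u), (3, 8, a, 10, 5, 32, k), (3, 8, a, 10, 5, 35, u), (3, 8, a, 10, 7, 32, k), (3, 8, a, 10, 7, 35, u), (38, 30, a, 36, 11, 4, v), (39, 36, t, 10, 31, 32, k), (39, 36, t, 10, 31, 35, u), (39, 36, t, 10, 5, 32, k), (39, 36, t, 10, 5, 35, u), (39, 36, t, 10, 7, 32, k), (39, 36, t, 10, 7, 35, u), (5, 11, t, 36, 11, 4, v)}
Filtering on C ≠ k leaves {(2, 8, a, 10, 31, 35, u), (2, 8, a, 10, 5, 35, u), (2, 8, a, 10, 7, 35, u), (3, 8, a, 10, 31, 35, u), (3, 8, a, 10, 5, 35, u), (3, 8, a, 10, 7, 35, u), (38, 30, a, 36, 11, 4, v), (39, 36, t, 10, 31, 35, u), (39, 36, t, 10, 5, 35, u), (39, 36, t, 10, 7, 35, u), (5, 11, t, 36, 11, 4, v)}.
π_{A, E} gives {(10, 2), (10, 3), (10, 39), (36, 38), (36, 5)} (6 duplicate(s) eliminated).

{(10, 2), (10, 3), (10, 39), (36, 38), (36, 5)}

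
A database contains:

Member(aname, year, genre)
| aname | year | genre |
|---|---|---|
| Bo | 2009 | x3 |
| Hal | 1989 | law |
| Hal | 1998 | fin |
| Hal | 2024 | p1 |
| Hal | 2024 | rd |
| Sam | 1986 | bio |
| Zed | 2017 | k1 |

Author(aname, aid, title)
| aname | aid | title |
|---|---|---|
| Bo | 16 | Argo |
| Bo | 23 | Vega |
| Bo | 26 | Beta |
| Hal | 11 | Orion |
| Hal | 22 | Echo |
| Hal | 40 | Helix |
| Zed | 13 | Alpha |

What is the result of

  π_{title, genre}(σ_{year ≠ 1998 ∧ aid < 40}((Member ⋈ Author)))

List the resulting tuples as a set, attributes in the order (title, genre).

Joining Member and Author on aname yields {(Bo, 2009, x3, 16, Argo), (Bo, 2009, x3, 23, Vega), (Bo, 2009, x3, 26, Beta), (Hal, 1989, law, 11, Orion), (Hal, 1989, law, 22, Echo), (Hal, 1989, law, 40, Helix), (Hal, 1998, fin, 11, Orion), (Hal, 1998, fin, 22, Echo), (Hal, 1998, fin, 40, Helix), (Hal, 2024, p1, 11, Orion), (Hal, 2024, p1, 22, Echo), (Hal, 2024, p1, 40, Helix), (Hal, 2024, rd, 11, Orion), (Hal, 2024, rd, 22, Echo), (Hal, 2024, rd, 40, Helix), (Zed, 2017, k1, 13, Alpha)}.
Filtering on year ≠ 1998 ∧ aid < 40 leaves {(Bo, 2009, x3, 16, Argo), (Bo, 2009, x3, 23, Vega), (Bo, 2009, x3, 26, Beta), (Hal, 1989, law, 11, Orion), (Hal, 1989, law, 22, Echo), (Hal, 2024, p1, 11, Orion), (Hal, 2024, p1, 22, Echo), (Hal, 2024, rd, 11, Orion), (Hal, 2024, rd, 22, Echo), (Zed, 2017, k1, 13, Alpha)}.
π_{title, genre} gives {(Alpha, k1), (Argo, x3), (Beta, x3), (Echo, law), (Echo, p1), (Echo, rd), (Orion, law), (Orion, p1), (Orion, rd), (Vega, x3)}.

{(Alpha, k1), (Argo, x3), (Beta, x3), (Echo, law), (Echo, p1), (Echo, rd), (Orion, law), (Orion, p1), (Orion, rd), (Vega, x3)}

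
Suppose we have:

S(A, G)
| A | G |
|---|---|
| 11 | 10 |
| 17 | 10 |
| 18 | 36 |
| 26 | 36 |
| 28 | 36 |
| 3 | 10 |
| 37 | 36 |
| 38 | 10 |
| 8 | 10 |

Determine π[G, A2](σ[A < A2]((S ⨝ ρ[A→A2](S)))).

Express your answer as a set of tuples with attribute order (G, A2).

{(10, 11), (10, 17), (10, 38), (10, 8), (36, 26), (36, 28), (36, 37)}

ρ[A→A2]: schema becomes (A2, G); tuples unchanged.
S ⋈ ρ[A→A2](S) (natural join on G): {(11, 10, 11), (11, 10, 17), (11, 10, 3), (11, 10, 38), (11, 10, 8), (17, 10, 11), (17, 10, 17), (17, 10, 3), (17, 10, 38), (17, 10, 8), (18, 36, 18), (18, 36, 26), (18, 36, 28), (18, 36, 37), (26, 36, 18), (26, 36, 26), (26, 36, 28), (26, 36, 37), (28, 36, 18), (28, 36, 26), (28, 36, 28), (28, 36, 37), (3, 10, 11), (3, 10, 17), (3, 10, 3), (3, 10, 38), (3, 10, 8), (37, 36, 18), (37, 36, 26), (37, 36, 28), (37, 36, 37), (38, 10, 11), (38, 10, 17), (38, 10, 3), (38, 10, 38), (38, 10, 8), (8, 10, 11), (8, 10, 17), (8, 10, 3), (8, 10, 38), (8, 10, 8)}
Filtering on A < A2 leaves {(11, 10, 17), (11, 10, 38), (17, 10, 38), (18, 36, 26), (18, 36, 28), (18, 36, 37), (26, 36, 28), (26, 36, 37), (28, 36, 37), (3, 10, 11), (3, 10, 17), (3, 10, 38), (3, 10, 8), (8, 10, 11), (8, 10, 17), (8, 10, 38)}.
Keep only column(s) G, A2 (9 duplicate(s) eliminated): {(10, 11), (10, 17), (10, 38), (10, 8), (36, 26), (36, 28), (36, 37)}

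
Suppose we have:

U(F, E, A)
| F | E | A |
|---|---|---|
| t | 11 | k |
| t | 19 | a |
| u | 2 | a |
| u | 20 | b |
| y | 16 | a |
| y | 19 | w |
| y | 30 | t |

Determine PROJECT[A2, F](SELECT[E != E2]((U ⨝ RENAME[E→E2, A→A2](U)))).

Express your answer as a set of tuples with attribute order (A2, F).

{(a, t), (a, u), (a, y), (b, u), (k, t), (t, y), (w, y)}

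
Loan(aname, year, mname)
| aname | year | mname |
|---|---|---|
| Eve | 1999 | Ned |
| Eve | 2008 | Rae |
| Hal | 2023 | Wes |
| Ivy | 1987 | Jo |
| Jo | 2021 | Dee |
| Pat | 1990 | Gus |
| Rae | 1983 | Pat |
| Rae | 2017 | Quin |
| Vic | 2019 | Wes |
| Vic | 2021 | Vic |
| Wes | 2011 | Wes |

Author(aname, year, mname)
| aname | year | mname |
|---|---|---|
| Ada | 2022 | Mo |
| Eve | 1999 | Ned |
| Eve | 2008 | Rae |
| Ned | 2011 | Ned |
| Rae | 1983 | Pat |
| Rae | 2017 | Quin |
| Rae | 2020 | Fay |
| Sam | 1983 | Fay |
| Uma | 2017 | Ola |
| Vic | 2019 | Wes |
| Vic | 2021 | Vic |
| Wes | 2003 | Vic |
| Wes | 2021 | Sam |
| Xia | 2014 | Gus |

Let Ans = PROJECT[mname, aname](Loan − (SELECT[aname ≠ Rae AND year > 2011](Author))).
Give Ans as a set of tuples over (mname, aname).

Apply σ_{aname ≠ Rae AND year > 2011}; surviving tuples: {(Ada, 2022, Mo), (Uma, 2017, Ola), (Vic, 2019, Wes), (Vic, 2021, Vic), (Wes, 2021, Sam), (Xia, 2014, Gus)}
Taking the difference: {(Eve, 1999, Ned), (Eve, 2008, Rae), (Hal, 2023, Wes), (Ivy, 1987, Jo), (Jo, 2021, Dee), (Pat, 1990, Gus), (Rae, 1983, Pat), (Rae, 2017, Quin), (Wes, 2011, Wes)}
π_{mname, aname} gives {(Dee, Jo), (Gus, Pat), (Jo, Ivy), (Ned, Eve), (Pat, Rae), (Quin, Rae), (Rae, Eve), (Wes, Hal), (Wes, Wes)}.

{(Dee, Jo), (Gus, Pat), (Jo, Ivy), (Ned, Eve), (Pat, Rae), (Quin, Rae), (Rae, Eve), (Wes, Hal), (Wes, Wes)}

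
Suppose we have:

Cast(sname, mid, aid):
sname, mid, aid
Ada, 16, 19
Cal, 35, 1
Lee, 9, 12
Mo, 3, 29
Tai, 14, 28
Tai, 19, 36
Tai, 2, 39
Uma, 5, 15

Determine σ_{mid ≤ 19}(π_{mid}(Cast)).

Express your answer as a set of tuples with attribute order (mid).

{14, 16, 19, 2, 3, 5, 9}

Projecting to mid: {14, 16, 19, 2, 3, 35, 5, 9}
Selection mid ≤ 19: {14, 16, 19, 2, 3, 5, 9}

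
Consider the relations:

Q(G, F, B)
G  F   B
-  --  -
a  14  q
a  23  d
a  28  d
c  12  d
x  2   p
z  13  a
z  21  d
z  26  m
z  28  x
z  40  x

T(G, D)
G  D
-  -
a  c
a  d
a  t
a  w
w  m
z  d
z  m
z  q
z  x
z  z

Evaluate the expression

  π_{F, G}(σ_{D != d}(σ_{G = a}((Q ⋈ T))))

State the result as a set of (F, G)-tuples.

{(14, a), (23, a), (28, a)}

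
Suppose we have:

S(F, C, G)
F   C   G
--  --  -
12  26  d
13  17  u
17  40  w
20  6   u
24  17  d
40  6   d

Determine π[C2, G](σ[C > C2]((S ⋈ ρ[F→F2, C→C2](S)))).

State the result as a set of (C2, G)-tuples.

{(17, d), (6, d), (6, u)}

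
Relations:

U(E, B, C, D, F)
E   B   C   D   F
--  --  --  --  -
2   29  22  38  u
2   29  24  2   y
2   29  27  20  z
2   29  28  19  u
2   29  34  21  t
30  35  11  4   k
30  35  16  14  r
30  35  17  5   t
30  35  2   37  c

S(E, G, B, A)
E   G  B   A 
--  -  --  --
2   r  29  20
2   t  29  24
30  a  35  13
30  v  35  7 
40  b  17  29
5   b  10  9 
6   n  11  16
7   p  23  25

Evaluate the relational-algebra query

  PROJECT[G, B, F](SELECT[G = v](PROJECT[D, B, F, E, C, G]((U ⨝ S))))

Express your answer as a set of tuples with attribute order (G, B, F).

{(v, 35, c), (v, 35, k), (v, 35, r), (v, 35, t)}

Natural join on E, B: {(2, 29, 22, 38, u, r, 20), (2, 29, 22, 38, u, t, 24), (2, 29, 24, 2, y, r, 20), (2, 29, 24, 2, y, t, 24), (2, 29, 27, 20, z, r, 20), (2, 29, 27, 20, z, t, 24), (2, 29, 28, 19, u, r, 20), (2, 29, 28, 19, u, t, 24), (2, 29, 34, 21, t, r, 20), (2, 29, 34, 21, t, t, 24), (30, 35, 11, 4, k, a, 13), (30, 35, 11, 4, k, v, 7), (30, 35, 16, 14, r, a, 13), (30, 35, 16, 14, r, v, 7), (30, 35, 17, 5, t, a, 13), (30, 35, 17, 5, t, v, 7), (30, 35, 2, 37, c, a, 13), (30, 35, 2, 37, c, v, 7)}
π[D, B, F, E, C, G]: project onto (D, B, F, E, C, G) → {(14, 35, r, 30, 16, a), (14, 35, r, 30, 16, v), (19, 29, u, 2, 28, r), (19, 29, u, 2, 28, t), (2, 29, y, 2, 24, r), (2, 29, y, 2, 24, t), (20, 29, z, 2, 27, r), (20, 29, z, 2, 27, t), (21, 29, t, 2, 34, r), (21, 29, t, 2, 34, t), (37, 35, c, 30, 2, a), (37, 35, c, 30, 2, v), (38, 29, u, 2, 22, r), (38, 29, u, 2, 22, t), (4, 35, k, 30, 11, a), (4, 35, k, 30, 11, v), (5, 35, t, 30, 17, a), (5, 35, t, 30, 17, v)}
Selection G = v: {(14, 35, r, 30, 16, v), (37, 35, c, 30, 2, v), (4, 35, k, 30, 11, v), (5, 35, t, 30, 17, v)}
π[G, B, F]: project onto (G, B, F) → {(v, 35, c), (v, 35, k), (v, 35, r), (v, 35, t)}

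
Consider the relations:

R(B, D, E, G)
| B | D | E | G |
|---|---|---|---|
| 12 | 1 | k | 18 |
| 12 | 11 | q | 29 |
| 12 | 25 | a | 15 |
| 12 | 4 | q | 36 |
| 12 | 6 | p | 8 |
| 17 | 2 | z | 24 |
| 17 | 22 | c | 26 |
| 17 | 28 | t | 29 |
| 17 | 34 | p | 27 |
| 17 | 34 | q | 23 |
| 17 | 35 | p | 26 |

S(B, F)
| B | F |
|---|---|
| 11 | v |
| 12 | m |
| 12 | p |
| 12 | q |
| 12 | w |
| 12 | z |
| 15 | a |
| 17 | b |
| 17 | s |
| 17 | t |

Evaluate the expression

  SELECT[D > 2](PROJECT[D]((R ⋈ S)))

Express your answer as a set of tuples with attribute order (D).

Joining R and S on B yields {(12, 1, k, 18, m), (12, 1, k, 18, p), (12, 1, k, 18, q), (12, 1, k, 18, w), (12, 1, k, 18, z), (12, 11, q, 29, m), (12, 11, q, 29, p), (12, 11, q, 29, q), (12, 11, q, 29, w), (12, 11, q, 29, z), (12, 25, a, 15, m), (12, 25, a, 15, p), (12, 25, a, 15, q), (12, 25, a, 15, w), (12, 25, a, 15, z), (12, 4, q, 36, m), (12, 4, q, 36, p), (12, 4, q, 36, q), (12, 4, q, 36, w), (12, 4, q, 36, z), (12, 6, p, 8, m), (12, 6, p, 8, p), (12, 6, p, 8, q), (12, 6, p, 8, w), (12, 6, p, 8, z), (17, 2, z, 24, b), (17, 2, z, 24, s), (17, 2, z, 24, t), (17, 22, c, 26, b), (17, 22, c, 26, s), (17, 22, c, 26, t), (17, 28, t, 29, b), (17, 28, t, 29, s), (17, 28, t, 29, t), (17, 34, p, 27, b), (17, 34, p, 27, s), (17, 34, p, 27, t), (17, 34, q, 23, b), (17, 34, q, 23, s), (17, 34, q, 23, t), (17, 35, p, 26, b), (17, 35, p, 26, s), (17, 35, p, 26, t)}.
Keep only column(s) D (33 duplicate(s) eliminated): {1, 11, 2, 22, 25, 28, 34, 35, 4, 6}
Selection D > 2: {11, 22, 25, 28, 34, 35, 4, 6}

{11, 22, 25, 28, 34, 35, 4, 6}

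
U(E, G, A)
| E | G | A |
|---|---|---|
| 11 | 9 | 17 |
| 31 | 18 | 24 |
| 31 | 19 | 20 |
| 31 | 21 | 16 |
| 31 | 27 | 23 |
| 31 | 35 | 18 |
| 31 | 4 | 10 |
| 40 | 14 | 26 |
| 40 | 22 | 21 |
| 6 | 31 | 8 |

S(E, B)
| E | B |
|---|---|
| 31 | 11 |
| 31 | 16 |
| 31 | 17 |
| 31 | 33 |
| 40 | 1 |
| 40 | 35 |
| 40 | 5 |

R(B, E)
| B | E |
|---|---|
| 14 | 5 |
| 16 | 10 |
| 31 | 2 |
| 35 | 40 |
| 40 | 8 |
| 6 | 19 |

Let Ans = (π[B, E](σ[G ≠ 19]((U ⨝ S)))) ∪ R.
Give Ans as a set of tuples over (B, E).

Joining U and S on E yields {(31, 18, 24, 11), (31, 18, 24, 16), (31, 18, 24, 17), (31, 18, 24, 33), (31, 19, 20, 11), (31, 19, 20, 16), (31, 19, 20, 17), (31, 19, 20, 33), (31, 21, 16, 11), (31, 21, 16, 16), (31, 21, 16, 17), (31, 21, 16, 33), (31, 27, 23, 11), (31, 27, 23, 16), (31, 27, 23, 17), (31, 27, 23, 33), (31, 35, 18, 11), (31, 35, 18, 16), (31, 35, 18, 17), (31, 35, 18, 33), (31, 4, 10, 11), (31, 4, 10, 16), (31, 4, 10, 17), (31, 4, 10, 33), (40, 14, 26, 1), (40, 14, 26, 35), (40, 14, 26, 5), (40, 22, 21, 1), (40, 22, 21, 35), (40, 22, 21, 5)}.
Filtering on G ≠ 19 leaves {(31, 18, 24, 11), (31, 18, 24, 16), (31, 18, 24, 17), (31, 18, 24, 33), (31, 21, 16, 11), (31, 21, 16, 16), (31, 21, 16, 17), (31, 21, 16, 33), (31, 27, 23, 11), (31, 27, 23, 16), (31, 27, 23, 17), (31, 27, 23, 33), (31, 35, 18, 11), (31, 35, 18, 16), (31, 35, 18, 17), (31, 35, 18, 33), (31, 4, 10, 11), (31, 4, 10, 16), (31, 4, 10, 17), (31, 4, 10, 33), (40, 14, 26, 1), (40, 14, 26, 35), (40, 14, 26, 5), (40, 22, 21, 1), (40, 22, 21, 35), (40, 22, 21, 5)}.
π_{B, E} gives {(1, 40), (11, 31), (16, 31), (17, 31), (33, 31), (35, 40), (5, 40)} (19 duplicate(s) eliminated).
Union: {(1, 40), (11, 31), (16, 31), (17, 31), (33, 31), (35, 40), (5, 40)} with {(14, 5), (16, 10), (31, 2), (35, 40), (40, 8), (6, 19)} → {(1, 40), (11, 31), (14, 5), (16, 10), (16, 31), (17, 31), (31, 2), (33, 31), (35, 40), (40, 8), (5, 40), (6, 19)}

{(1, 40), (11, 31), (14, 5), (16, 10), (16, 31), (17, 31), (31, 2), (33, 31), (35, 40), (40, 8), (5, 40), (6, 19)}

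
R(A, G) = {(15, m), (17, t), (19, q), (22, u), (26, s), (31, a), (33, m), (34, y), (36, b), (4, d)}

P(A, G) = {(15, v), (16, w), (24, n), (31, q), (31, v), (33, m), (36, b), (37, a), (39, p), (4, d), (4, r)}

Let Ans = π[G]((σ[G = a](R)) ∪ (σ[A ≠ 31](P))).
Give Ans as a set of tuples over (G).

{a, b, d, m, n, p, r, v, w}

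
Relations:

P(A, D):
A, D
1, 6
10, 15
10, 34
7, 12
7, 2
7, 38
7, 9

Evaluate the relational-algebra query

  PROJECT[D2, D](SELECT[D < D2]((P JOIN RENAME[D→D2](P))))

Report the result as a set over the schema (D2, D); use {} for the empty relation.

ρ[D→D2]: schema becomes (A, D2); tuples unchanged.
Natural join on A: {(1, 6, 6), (10, 15, 15), (10, 15, 34), (10, 34, 15), (10, 34, 34), (7, 12, 12), (7, 12, 2), (7, 12, 38), (7, 12, 9), (7, 2, 12), (7, 2, 2), (7, 2, 38), (7, 2, 9), (7, 38, 12), (7, 38, 2), (7, 38, 38), (7, 38, 9), (7, 9, 12), (7, 9, 2), (7, 9, 38), (7, 9, 9)}
σ[D < D2]: keep tuples satisfying D < D2 → {(10, 15, 34), (7, 12, 38), (7, 2, 12), (7, 2, 38), (7, 2, 9), (7, 9, 12), (7, 9, 38)}
π_{D2, D} gives {(12, 2), (12, 9), (34, 15), (38, 12), (38, 2), (38, 9), (9, 2)}.

{(12, 2), (12, 9), (34, 15), (38, 12), (38, 2), (38, 9), (9, 2)}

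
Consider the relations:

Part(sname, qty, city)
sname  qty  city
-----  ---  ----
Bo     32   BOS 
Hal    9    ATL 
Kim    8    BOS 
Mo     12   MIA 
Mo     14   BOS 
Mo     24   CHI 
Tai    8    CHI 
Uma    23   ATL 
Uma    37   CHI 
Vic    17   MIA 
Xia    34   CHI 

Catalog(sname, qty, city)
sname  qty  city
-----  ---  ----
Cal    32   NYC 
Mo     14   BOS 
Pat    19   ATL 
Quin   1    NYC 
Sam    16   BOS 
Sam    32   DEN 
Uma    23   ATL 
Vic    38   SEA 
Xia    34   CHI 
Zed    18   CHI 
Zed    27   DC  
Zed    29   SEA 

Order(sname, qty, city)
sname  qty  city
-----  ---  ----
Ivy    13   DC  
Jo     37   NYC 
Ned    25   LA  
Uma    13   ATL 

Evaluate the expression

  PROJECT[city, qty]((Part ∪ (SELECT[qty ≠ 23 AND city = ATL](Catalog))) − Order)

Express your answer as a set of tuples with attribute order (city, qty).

Apply σ_{qty ≠ 23 AND city = ATL}; surviving tuples: {(Pat, 19, ATL)}
Taking the union: {(Bo, 32, BOS), (Hal, 9, ATL), (Kim, 8, BOS), (Mo, 12, MIA), (Mo, 14, BOS), (Mo, 24, CHI), (Pat, 19, ATL), (Tai, 8, CHI), (Uma, 23, ATL), (Uma, 37, CHI), (Vic, 17, MIA), (Xia, 34, CHI)}
Taking the difference: {(Bo, 32, BOS), (Hal, 9, ATL), (Kim, 8, BOS), (Mo, 12, MIA), (Mo, 14, BOS), (Mo, 24, CHI), (Pat, 19, ATL), (Tai, 8, CHI), (Uma, 23, ATL), (Uma, 37, CHI), (Vic, 17, MIA), (Xia, 34, CHI)}
π_{city, qty} gives {(ATL, 19), (ATL, 23), (ATL, 9), (BOS, 14), (BOS, 32), (BOS, 8), (CHI, 24), (CHI, 34), (CHI, 37), (CHI, 8), (MIA, 12), (MIA, 17)}.

{(ATL, 19), (ATL, 23), (ATL, 9), (BOS, 14), (BOS, 32), (BOS, 8), (CHI, 24), (CHI, 34), (CHI, 37), (CHI, 8), (MIA, 12), (MIA, 17)}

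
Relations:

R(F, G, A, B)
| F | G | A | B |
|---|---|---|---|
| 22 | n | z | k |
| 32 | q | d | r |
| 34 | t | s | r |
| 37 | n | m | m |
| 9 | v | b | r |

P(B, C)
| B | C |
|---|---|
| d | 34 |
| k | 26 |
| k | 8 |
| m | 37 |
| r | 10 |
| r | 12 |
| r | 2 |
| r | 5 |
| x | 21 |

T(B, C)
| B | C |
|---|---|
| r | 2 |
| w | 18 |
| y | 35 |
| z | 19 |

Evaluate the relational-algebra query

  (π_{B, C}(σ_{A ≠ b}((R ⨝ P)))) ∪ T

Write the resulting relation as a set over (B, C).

R ⋈ P (natural join on B): {(22, n, z, k, 26), (22, n, z, k, 8), (32, q, d, r, 10), (32, q, d, r, 12), (32, q, d, r, 2), (32, q, d, r, 5), (34, t, s, r, 10), (34, t, s, r, 12), (34, t, s, r, 2), (34, t, s, r, 5), (37, n, m, m, 37), (9, v, b, r, 10), (9, v, b, r, 12), (9, v, b, r, 2), (9, v, b, r, 5)}
Selection A ≠ b: {(22, n, z, k, 26), (22, n, z, k, 8), (32, q, d, r, 10), (32, q, d, r, 12), (32, q, d, r, 2), (32, q, d, r, 5), (34, t, s, r, 10), (34, t, s, r, 12), (34, t, s, r, 2), (34, t, s, r, 5), (37, n, m, m, 37)}
Keep only column(s) B, C (4 duplicate(s) eliminated): {(k, 26), (k, 8), (m, 37), (r, 10), (r, 12), (r, 2), (r, 5)}
Set union of the two operands is {(k, 26), (k, 8), (m, 37), (r, 10), (r, 12), (r, 2), (r, 5), (w, 18), (y, 35), (z, 19)}.

{(k, 26), (k, 8), (m, 37), (r, 10), (r, 12), (r, 2), (r, 5), (w, 18), (y, 35), (z, 19)}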